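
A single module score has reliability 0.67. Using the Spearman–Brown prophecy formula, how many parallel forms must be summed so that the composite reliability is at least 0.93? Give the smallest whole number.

7

k ≥ ρ*(1−ρ₁)/(ρ₁(1−ρ*)) = 0.93·0.33 / (0.67·0.07) = 6.544.
Smallest integer k = 7.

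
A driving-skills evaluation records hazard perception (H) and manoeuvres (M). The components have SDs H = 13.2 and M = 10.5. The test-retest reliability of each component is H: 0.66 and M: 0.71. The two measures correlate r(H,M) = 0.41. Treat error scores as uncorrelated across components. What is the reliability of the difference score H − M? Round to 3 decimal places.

Var(H−M) = 13.2² + 10.5² − 2·13.2·10.5·0.41 = 284.49 − 113.652 = 170.838.
With uncorrelated errors the cross-covariances are all true-score covariance, so they carry over unchanged; only the diagonal terms shrink to ρᵢσᵢ².
True-score variance = [13.2²·0.66 + 10.5²·0.71] − 113.652 = 193.276 − 113.652 = 79.6239.
Reliability = 79.6239 / 170.838 = 0.466.

0.466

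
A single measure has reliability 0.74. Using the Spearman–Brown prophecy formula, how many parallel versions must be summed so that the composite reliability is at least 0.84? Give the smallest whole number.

2

k ≥ ρ*(1−ρ₁)/(ρ₁(1−ρ*)) = 0.84·0.26 / (0.74·0.16) = 1.845.
Smallest integer k = 2.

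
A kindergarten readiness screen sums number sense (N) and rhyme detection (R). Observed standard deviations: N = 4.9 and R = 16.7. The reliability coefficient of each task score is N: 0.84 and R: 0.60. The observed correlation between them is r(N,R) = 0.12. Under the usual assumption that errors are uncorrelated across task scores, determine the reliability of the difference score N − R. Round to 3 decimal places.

0.593

Var(N−R) = 4.9² + 16.7² − 2·4.9·16.7·0.12 = 302.9 − 19.6392 = 283.261.
Under uncorrelated errors the observed covariances equal the true-score covariances, so only the own-variance terms attenuate.
True-score variance = [4.9²·0.84 + 16.7²·0.60] − 19.6392 = 187.502 − 19.6392 = 167.863.
Reliability = 167.863 / 283.261 = 0.593.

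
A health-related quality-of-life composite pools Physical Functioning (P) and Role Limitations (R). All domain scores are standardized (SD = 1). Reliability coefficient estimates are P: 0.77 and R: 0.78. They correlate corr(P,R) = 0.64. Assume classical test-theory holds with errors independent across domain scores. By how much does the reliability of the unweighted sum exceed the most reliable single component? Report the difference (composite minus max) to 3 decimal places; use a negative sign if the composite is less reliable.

Var(sum) = 2 + 1.28 = 3.28; true-score variance = 1.55 + 1.28 = 2.83; composite reliability = 0.8628.
Max component reliability = 0.7800.
Difference = 0.8628 − 0.7800 = 0.083.

0.083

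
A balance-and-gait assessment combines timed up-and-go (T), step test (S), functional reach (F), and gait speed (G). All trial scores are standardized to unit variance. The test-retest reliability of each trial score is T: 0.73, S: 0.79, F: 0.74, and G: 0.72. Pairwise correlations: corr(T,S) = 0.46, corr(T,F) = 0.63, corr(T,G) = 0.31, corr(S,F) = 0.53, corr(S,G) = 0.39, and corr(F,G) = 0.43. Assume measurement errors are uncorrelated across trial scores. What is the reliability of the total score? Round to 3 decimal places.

Var(T+S+F+G) = 4 + 2·[0.46 + 0.63 + 0.31 + 0.53 + 0.39 + 0.43] = 4 + 5.5 = 9.5.
Under uncorrelated errors the observed covariances equal the true-score covariances, so only the own-variance terms attenuate.
True-score variance = [0.73 + 0.79 + 0.74 + 0.72] + 5.5 = 2.98 + 5.5 = 8.48.
Reliability = 8.48 / 9.5 = 0.893.

0.893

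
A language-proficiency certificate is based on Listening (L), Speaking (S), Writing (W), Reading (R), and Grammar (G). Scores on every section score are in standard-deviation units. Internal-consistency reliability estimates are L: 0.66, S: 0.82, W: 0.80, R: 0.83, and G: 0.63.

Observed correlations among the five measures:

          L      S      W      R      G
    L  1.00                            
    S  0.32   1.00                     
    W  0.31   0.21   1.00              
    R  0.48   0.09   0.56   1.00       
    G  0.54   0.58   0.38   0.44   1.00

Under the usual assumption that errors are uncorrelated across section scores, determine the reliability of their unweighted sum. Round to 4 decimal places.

Var(L+S+W+R+G) = 5 + 2·[0.32 + 0.31 + 0.48 + 0.54 + 0.21 + 0.09 + 0.58 + 0.56 + 0.38 + 0.44] = 5 + 7.82 = 12.82.
Under uncorrelated errors the observed covariances equal the true-score covariances, so only the own-variance terms attenuate.
True-score variance = [0.66 + 0.82 + 0.80 + 0.83 + 0.63] + 7.82 = 3.74 + 7.82 = 11.56.
Reliability = 11.56 / 12.82 = 0.9017.

0.9017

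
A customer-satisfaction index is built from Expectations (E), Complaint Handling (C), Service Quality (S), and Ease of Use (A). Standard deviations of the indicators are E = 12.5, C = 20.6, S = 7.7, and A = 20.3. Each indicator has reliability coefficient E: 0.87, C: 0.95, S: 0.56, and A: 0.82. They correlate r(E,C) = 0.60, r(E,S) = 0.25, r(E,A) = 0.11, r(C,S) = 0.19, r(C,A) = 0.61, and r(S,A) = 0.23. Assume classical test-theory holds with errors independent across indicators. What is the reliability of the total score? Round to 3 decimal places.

Var(E+C+S+A) = 12.5² + 20.6² + 7.7² + 20.3² + 2·[12.5·20.6·0.60 + 12.5·7.7·0.25 + 12.5·20.3·0.11 + 20.6·7.7·0.19 + 20.6·20.3·0.61 + 7.7·20.3·0.23] = 1051.99 + 1055.31 = 2107.3.
With uncorrelated errors the cross-covariances are all true-score covariance, so they carry over unchanged; only the diagonal terms shrink to ρᵢσᵢ².
True-score variance = [12.5²·0.87 + 20.6²·0.95 + 7.7²·0.56 + 20.3²·0.82] + 1055.31 = 910.196 + 1055.31 = 1965.5.
Reliability = 1965.5 / 2107.3 = 0.933.

0.933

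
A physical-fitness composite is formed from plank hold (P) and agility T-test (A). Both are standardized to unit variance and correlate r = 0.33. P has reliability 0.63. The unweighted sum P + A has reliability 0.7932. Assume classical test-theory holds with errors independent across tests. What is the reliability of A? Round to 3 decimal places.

Var(P+A) = 2 + 2·0.33 = 2.660.
True-score variance = ρ_P + ρ_A + 2·0.33, so 0.7932 = (0.63 + ρ_A + 0.66) / 2.660.
ρ_A = 0.7932·2.660 − 0.63 − 0.66 = 0.820.

0.820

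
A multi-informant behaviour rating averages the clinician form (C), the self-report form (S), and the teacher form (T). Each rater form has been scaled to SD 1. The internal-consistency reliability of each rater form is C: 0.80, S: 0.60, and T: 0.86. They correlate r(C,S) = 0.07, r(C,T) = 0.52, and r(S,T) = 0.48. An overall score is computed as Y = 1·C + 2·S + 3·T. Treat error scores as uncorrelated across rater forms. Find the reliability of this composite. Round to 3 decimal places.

0.868

Var(Y) = 1 + 2² + 3² + 2·[2·0.07 + 3·0.52 + 6·0.48] = 14 + 9.16 = 23.16.
Under uncorrelated errors the observed covariances equal the true-score covariances, so only the own-variance terms attenuate.
True-score variance = [0.80 + 2²·0.60 + 3²·0.86] + 9.16 = 10.94 + 9.16 = 20.1.
Reliability = 20.1 / 23.16 = 0.868.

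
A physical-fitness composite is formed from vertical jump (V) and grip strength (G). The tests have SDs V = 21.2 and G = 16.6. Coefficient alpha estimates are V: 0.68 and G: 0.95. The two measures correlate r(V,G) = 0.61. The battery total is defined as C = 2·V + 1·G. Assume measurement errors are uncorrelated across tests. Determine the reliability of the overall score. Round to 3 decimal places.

0.799

Var(C) = 2²·21.2² + 16.6² + 2·[2·21.2·16.6·0.61] = 2073.32 + 858.685 = 2932.
Under uncorrelated errors the observed covariances equal the true-score covariances, so only the own-variance terms attenuate.
True-score variance = [2²·21.2²·0.68 + 16.6²·0.95] + 858.685 = 1484.26 + 858.685 = 2342.94.
Reliability = 2342.94 / 2932 = 0.799.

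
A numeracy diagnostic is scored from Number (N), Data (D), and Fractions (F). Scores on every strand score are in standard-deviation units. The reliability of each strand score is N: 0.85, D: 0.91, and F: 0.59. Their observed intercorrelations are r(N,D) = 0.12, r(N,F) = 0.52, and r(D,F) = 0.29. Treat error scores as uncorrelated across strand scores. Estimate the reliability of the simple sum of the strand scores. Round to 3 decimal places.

Var(N+D+F) = 3 + 2·[0.12 + 0.52 + 0.29] = 3 + 1.86 = 4.86.
Under uncorrelated errors the observed covariances equal the true-score covariances, so only the own-variance terms attenuate.
True-score variance = [0.85 + 0.91 + 0.59] + 1.86 = 2.35 + 1.86 = 4.21.
Reliability = 4.21 / 4.86 = 0.866.

0.866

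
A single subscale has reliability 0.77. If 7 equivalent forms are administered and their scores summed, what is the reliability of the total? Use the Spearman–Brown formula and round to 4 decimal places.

ρ_k = kρ / (1 + (k−1)ρ) = 7·0.77 / (1 + 6·0.77) = 5.390 / 5.620 = 0.9591.

0.9591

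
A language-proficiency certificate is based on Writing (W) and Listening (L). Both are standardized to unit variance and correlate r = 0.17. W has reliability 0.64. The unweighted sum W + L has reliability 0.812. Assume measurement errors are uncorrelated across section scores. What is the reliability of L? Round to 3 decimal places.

0.920

Var(W+L) = 2 + 2·0.17 = 2.340.
True-score variance = ρ_W + ρ_L + 2·0.17, so 0.812 = (0.64 + ρ_L + 0.34) / 2.340.
ρ_L = 0.812·2.340 − 0.64 − 0.34 = 0.920.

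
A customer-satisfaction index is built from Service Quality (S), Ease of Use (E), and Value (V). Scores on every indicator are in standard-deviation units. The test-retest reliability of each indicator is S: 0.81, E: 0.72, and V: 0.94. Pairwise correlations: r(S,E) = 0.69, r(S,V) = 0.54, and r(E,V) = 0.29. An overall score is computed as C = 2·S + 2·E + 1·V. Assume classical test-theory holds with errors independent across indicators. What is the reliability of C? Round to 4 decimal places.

0.8913

Var(C) = 2² + 2² + 1 + 2·[4·0.69 + 2·0.54 + 2·0.29] = 9 + 8.84 = 17.84.
With uncorrelated errors the cross-covariances are all true-score covariance, so they carry over unchanged; only the diagonal terms shrink to ρᵢσᵢ².
True-score variance = [2²·0.81 + 2²·0.72 + 0.94] + 8.84 = 7.06 + 8.84 = 15.9.
Reliability = 15.9 / 17.84 = 0.8913.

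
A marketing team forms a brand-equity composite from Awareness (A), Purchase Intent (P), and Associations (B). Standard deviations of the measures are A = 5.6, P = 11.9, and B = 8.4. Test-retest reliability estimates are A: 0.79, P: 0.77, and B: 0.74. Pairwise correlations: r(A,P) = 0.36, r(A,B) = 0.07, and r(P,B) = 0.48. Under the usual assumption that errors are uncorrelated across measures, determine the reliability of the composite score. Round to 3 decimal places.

Var(A+P+B) = 5.6² + 11.9² + 8.4² + 2·[5.6·11.9·0.36 + 5.6·8.4·0.07 + 11.9·8.4·0.48] = 243.53 + 150.528 = 394.058.
Under uncorrelated errors the observed covariances equal the true-score covariances, so only the own-variance terms attenuate.
True-score variance = [5.6²·0.79 + 11.9²·0.77 + 8.4²·0.74] + 150.528 = 186.029 + 150.528 = 336.557.
Reliability = 336.557 / 394.058 = 0.854.

0.854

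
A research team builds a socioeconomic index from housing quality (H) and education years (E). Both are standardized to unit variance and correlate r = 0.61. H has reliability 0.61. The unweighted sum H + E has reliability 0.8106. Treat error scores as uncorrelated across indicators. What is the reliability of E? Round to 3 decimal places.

Var(H+E) = 2 + 2·0.61 = 3.220.
True-score variance = ρ_H + ρ_E + 2·0.61, so 0.8106 = (0.61 + ρ_E + 1.22) / 3.220.
ρ_E = 0.8106·3.220 − 0.61 − 1.22 = 0.780.

0.780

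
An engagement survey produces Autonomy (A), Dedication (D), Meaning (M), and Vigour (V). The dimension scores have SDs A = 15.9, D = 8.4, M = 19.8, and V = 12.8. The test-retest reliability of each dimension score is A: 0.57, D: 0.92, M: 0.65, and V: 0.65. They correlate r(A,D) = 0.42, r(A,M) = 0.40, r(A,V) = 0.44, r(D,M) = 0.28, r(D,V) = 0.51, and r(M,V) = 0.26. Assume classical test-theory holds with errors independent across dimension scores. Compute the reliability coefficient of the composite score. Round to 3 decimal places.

Var(A+D+M+V) = 15.9² + 8.4² + 19.8² + 12.8² + 2·[15.9·8.4·0.42 + 15.9·19.8·0.40 + 15.9·12.8·0.44 + 8.4·19.8·0.28 + 8.4·12.8·0.51 + 19.8·12.8·0.26] = 879.25 + 877.742 = 1756.99.
Because errors are independent across components, Cov(Tᵢ,Tⱼ) = Cov(Xᵢ,Xⱼ); the off-diagonal part of the true-score variance is the same as above.
True-score variance = [15.9²·0.57 + 8.4²·0.92 + 19.8²·0.65 + 12.8²·0.65] + 877.742 = 570.339 + 877.742 = 1448.08.
Reliability = 1448.08 / 1756.99 = 0.824.

0.824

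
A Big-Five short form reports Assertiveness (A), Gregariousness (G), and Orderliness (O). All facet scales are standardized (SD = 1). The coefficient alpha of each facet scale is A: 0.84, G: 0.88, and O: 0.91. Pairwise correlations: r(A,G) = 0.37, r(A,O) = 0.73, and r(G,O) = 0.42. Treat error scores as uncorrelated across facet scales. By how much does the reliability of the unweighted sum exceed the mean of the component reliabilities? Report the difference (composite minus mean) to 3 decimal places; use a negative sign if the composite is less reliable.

Var(sum) = 3 + 3.04 = 6.04; true-score variance = 2.63 + 3.04 = 5.67; composite reliability = 0.9387.
Mean component reliability = 0.8767.
Difference = 0.9387 − 0.8767 = 0.062.

0.062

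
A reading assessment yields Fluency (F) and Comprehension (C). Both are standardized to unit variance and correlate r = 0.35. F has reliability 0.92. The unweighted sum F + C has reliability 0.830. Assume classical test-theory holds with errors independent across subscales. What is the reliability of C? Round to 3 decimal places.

0.621

Var(F+C) = 2 + 2·0.35 = 2.700.
True-score variance = ρ_F + ρ_C + 2·0.35, so 0.830 = (0.92 + ρ_C + 0.70) / 2.700.
ρ_C = 0.830·2.700 − 0.92 − 0.70 = 0.621.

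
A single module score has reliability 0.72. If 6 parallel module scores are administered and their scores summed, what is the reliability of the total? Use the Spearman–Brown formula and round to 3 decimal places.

ρ_k = kρ / (1 + (k−1)ρ) = 6·0.72 / (1 + 5·0.72) = 4.320 / 4.600 = 0.939.

0.939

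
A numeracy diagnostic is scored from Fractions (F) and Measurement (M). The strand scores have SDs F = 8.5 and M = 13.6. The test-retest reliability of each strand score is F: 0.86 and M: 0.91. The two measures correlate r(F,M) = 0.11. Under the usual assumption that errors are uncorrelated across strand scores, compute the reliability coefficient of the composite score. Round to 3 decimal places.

Var(F+M) = 8.5² + 13.6² + 2·[8.5·13.6·0.11] = 257.21 + 25.432 = 282.642.
Under uncorrelated errors the observed covariances equal the true-score covariances, so only the own-variance terms attenuate.
True-score variance = [8.5²·0.86 + 13.6²·0.91] + 25.432 = 230.449 + 25.432 = 255.881.
Reliability = 255.881 / 282.642 = 0.905.

0.905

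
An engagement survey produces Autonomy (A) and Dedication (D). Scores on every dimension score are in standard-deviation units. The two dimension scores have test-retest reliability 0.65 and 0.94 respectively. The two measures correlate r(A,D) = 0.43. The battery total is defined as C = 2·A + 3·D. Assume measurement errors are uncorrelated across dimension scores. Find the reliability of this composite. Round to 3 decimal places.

0.893

Var(C) = 2² + 3² + 2·[6·0.43] = 13 + 5.16 = 18.16.
Under uncorrelated errors the observed covariances equal the true-score covariances, so only the own-variance terms attenuate.
True-score variance = [2²·0.65 + 3²·0.94] + 5.16 = 11.06 + 5.16 = 16.22.
Reliability = 16.22 / 18.16 = 0.893.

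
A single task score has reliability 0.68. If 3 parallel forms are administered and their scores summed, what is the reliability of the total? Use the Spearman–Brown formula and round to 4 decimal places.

0.8644

ρ_k = kρ / (1 + (k−1)ρ) = 3·0.68 / (1 + 2·0.68) = 2.040 / 2.360 = 0.8644.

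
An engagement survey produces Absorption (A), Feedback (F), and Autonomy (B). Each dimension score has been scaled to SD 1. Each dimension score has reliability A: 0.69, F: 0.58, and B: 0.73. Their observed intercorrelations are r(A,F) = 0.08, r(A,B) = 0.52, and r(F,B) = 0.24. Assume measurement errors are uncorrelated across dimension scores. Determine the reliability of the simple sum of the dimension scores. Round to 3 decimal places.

0.786

Var(A+F+B) = 3 + 2·[0.08 + 0.52 + 0.24] = 3 + 1.68 = 4.68.
With uncorrelated errors the cross-covariances are all true-score covariance, so they carry over unchanged; only the diagonal terms shrink to ρᵢσᵢ².
True-score variance = [0.69 + 0.58 + 0.73] + 1.68 = 2 + 1.68 = 3.68.
Reliability = 3.68 / 4.68 = 0.786.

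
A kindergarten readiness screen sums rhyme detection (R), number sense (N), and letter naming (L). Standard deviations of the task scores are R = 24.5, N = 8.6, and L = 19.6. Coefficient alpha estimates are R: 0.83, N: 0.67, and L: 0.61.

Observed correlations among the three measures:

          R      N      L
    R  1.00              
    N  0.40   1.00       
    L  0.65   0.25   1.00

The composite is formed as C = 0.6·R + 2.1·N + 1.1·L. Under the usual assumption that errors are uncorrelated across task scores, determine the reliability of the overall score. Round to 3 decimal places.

0.822

Var(C) = 0.6²·24.5² + 2.1²·8.6² + 1.1²·19.6² + 2·[1.26·24.5·8.6·0.40 + 0.66·24.5·19.6·0.65 + 2.31·8.6·19.6·0.25] = 1007.09 + 819.084 = 1826.17.
With uncorrelated errors the cross-covariances are all true-score covariance, so they carry over unchanged; only the diagonal terms shrink to ρᵢσᵢ².
True-score variance = [0.6²·24.5²·0.83 + 2.1²·8.6²·0.67 + 1.1²·19.6²·0.61] + 819.084 = 681.433 + 819.084 = 1500.52.
Reliability = 1500.52 / 1826.17 = 0.822.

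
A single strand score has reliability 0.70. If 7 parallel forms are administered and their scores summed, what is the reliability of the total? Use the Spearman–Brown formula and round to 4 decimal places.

0.9423

ρ_k = kρ / (1 + (k−1)ρ) = 7·0.70 / (1 + 6·0.70) = 4.900 / 5.200 = 0.9423.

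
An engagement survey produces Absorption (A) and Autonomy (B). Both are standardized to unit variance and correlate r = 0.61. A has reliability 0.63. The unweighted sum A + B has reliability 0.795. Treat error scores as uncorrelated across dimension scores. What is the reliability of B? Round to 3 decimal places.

0.710

Var(A+B) = 2 + 2·0.61 = 3.220.
True-score variance = ρ_A + ρ_B + 2·0.61, so 0.795 = (0.63 + ρ_B + 1.22) / 3.220.
ρ_B = 0.795·3.220 − 0.63 − 1.22 = 0.710.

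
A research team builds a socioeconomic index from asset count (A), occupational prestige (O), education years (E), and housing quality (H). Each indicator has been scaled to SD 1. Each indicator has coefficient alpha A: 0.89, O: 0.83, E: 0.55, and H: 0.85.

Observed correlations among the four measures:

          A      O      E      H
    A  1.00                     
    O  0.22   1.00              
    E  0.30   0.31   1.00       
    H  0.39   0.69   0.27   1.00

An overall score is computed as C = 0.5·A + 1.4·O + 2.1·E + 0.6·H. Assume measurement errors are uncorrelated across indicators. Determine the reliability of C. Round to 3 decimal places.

0.797

Var(C) = 0.5² + 1.4² + 2.1² + 0.6² + 2·[0.7·0.22 + 1.05·0.30 + 0.3·0.39 + 2.94·0.31 + 0.84·0.69 + 1.26·0.27] = 6.98 + 4.8344 = 11.8144.
With uncorrelated errors the cross-covariances are all true-score covariance, so they carry over unchanged; only the diagonal terms shrink to ρᵢσᵢ².
True-score variance = [0.5²·0.89 + 1.4²·0.83 + 2.1²·0.55 + 0.6²·0.85] + 4.8344 = 4.5808 + 4.8344 = 9.4152.
Reliability = 9.4152 / 11.8144 = 0.797.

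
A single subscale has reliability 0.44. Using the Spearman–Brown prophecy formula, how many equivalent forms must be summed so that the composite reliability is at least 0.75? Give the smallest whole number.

k ≥ ρ*(1−ρ₁)/(ρ₁(1−ρ*)) = 0.75·0.56 / (0.44·0.25) = 3.818.
Smallest integer k = 4.

4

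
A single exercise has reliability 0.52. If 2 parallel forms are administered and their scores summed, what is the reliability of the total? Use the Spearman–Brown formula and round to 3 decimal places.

0.684

ρ_k = kρ / (1 + (k−1)ρ) = 2·0.52 / (1 + 1·0.52) = 1.040 / 1.520 = 0.684.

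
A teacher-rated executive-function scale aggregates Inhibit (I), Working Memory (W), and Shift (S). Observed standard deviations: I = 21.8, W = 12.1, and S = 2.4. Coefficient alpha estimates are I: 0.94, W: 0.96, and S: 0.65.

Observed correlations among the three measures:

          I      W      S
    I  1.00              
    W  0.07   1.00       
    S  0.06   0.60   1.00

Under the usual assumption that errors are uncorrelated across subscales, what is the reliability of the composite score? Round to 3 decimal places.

0.948

Var(I+W+S) = 21.8² + 12.1² + 2.4² + 2·[21.8·12.1·0.07 + 21.8·2.4·0.06 + 12.1·2.4·0.60] = 627.41 + 78.0556 = 705.466.
Under uncorrelated errors the observed covariances equal the true-score covariances, so only the own-variance terms attenuate.
True-score variance = [21.8²·0.94 + 12.1²·0.96 + 2.4²·0.65] + 78.0556 = 591.023 + 78.0556 = 669.079.
Reliability = 669.079 / 705.466 = 0.948.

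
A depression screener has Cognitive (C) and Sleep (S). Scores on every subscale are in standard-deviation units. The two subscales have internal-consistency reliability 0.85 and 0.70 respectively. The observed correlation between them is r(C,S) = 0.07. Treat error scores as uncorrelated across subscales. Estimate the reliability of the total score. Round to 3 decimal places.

0.790

Var(C+S) = 2 + 2·[0.07] = 2 + 0.14 = 2.14.
With uncorrelated errors the cross-covariances are all true-score covariance, so they carry over unchanged; only the diagonal terms shrink to ρᵢσᵢ².
True-score variance = [0.85 + 0.70] + 0.14 = 1.55 + 0.14 = 1.69.
Reliability = 1.69 / 2.14 = 0.790.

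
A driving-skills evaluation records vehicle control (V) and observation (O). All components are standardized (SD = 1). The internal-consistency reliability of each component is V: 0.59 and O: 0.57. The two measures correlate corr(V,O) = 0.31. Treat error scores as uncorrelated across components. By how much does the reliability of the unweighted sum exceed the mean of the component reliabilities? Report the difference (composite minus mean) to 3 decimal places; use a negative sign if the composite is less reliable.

0.099

Var(sum) = 2 + 0.62 = 2.62; true-score variance = 1.16 + 0.62 = 1.78; composite reliability = 0.6794.
Mean component reliability = 0.5800.
Difference = 0.6794 − 0.5800 = 0.099.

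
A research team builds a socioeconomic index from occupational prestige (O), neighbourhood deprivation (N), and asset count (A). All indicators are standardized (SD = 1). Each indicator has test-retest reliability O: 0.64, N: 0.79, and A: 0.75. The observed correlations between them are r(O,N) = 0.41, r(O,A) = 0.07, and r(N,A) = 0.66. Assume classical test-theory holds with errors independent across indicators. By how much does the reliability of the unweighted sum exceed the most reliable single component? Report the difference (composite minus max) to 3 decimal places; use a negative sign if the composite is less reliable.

0.055

Var(sum) = 3 + 2.28 = 5.28; true-score variance = 2.18 + 2.28 = 4.46; composite reliability = 0.8447.
Max component reliability = 0.7900.
Difference = 0.8447 − 0.7900 = 0.055.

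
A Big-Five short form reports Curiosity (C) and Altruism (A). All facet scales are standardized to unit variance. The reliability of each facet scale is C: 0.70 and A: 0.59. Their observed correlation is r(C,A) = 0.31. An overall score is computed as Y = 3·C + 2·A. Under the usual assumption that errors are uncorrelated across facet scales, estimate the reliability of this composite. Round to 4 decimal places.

Var(Y) = 3² + 2² + 2·[6·0.31] = 13 + 3.72 = 16.72.
With uncorrelated errors the cross-covariances are all true-score covariance, so they carry over unchanged; only the diagonal terms shrink to ρᵢσᵢ².
True-score variance = [3²·0.70 + 2²·0.59] + 3.72 = 8.66 + 3.72 = 12.38.
Reliability = 12.38 / 16.72 = 0.7404.

0.7404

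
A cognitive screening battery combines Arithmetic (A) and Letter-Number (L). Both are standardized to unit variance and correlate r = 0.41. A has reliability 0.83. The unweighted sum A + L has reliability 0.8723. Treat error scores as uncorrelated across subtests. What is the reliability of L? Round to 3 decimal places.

0.810

Var(A+L) = 2 + 2·0.41 = 2.820.
True-score variance = ρ_A + ρ_L + 2·0.41, so 0.8723 = (0.83 + ρ_L + 0.82) / 2.820.
ρ_L = 0.8723·2.820 − 0.83 − 0.82 = 0.810.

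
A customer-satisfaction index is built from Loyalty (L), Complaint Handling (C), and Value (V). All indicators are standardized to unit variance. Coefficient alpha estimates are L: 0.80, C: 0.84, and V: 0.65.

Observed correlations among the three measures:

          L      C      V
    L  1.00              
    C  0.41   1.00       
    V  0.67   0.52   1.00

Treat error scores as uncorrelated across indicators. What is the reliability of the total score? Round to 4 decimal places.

0.8855

Var(L+C+V) = 3 + 2·[0.41 + 0.67 + 0.52] = 3 + 3.2 = 6.2.
Under uncorrelated errors the observed covariances equal the true-score covariances, so only the own-variance terms attenuate.
True-score variance = [0.80 + 0.84 + 0.65] + 3.2 = 2.29 + 3.2 = 5.49.
Reliability = 5.49 / 6.2 = 0.8855.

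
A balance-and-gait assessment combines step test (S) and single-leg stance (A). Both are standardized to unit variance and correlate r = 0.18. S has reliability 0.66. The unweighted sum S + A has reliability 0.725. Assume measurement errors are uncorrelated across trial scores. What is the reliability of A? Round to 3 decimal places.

0.691

Var(S+A) = 2 + 2·0.18 = 2.360.
True-score variance = ρ_S + ρ_A + 2·0.18, so 0.725 = (0.66 + ρ_A + 0.36) / 2.360.
ρ_A = 0.725·2.360 − 0.66 − 0.36 = 0.691.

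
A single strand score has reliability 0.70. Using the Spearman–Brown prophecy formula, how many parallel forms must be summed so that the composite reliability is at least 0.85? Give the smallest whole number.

3

k ≥ ρ*(1−ρ₁)/(ρ₁(1−ρ*)) = 0.85·0.30 / (0.70·0.15) = 2.429.
Smallest integer k = 3.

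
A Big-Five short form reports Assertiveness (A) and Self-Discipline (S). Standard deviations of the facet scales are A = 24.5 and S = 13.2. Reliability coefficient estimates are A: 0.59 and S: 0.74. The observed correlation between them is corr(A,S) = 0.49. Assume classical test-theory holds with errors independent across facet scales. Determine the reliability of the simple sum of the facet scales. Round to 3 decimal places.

0.733

Var(A+S) = 24.5² + 13.2² + 2·[24.5·13.2·0.49] = 774.49 + 316.932 = 1091.42.
Because errors are independent across components, Cov(Tᵢ,Tⱼ) = Cov(Xᵢ,Xⱼ); the off-diagonal part of the true-score variance is the same as above.
True-score variance = [24.5²·0.59 + 13.2²·0.74] + 316.932 = 483.085 + 316.932 = 800.017.
Reliability = 800.017 / 1091.42 = 0.733.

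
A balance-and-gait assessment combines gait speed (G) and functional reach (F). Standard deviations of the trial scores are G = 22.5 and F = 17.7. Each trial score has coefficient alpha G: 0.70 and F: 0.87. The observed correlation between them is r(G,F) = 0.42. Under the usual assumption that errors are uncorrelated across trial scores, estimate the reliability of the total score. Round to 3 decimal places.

0.833

Var(G+F) = 22.5² + 17.7² + 2·[22.5·17.7·0.42] = 819.54 + 334.53 = 1154.07.
With uncorrelated errors the cross-covariances are all true-score covariance, so they carry over unchanged; only the diagonal terms shrink to ρᵢσᵢ².
True-score variance = [22.5²·0.70 + 17.7²·0.87] + 334.53 = 626.937 + 334.53 = 961.467.
Reliability = 961.467 / 1154.07 = 0.833.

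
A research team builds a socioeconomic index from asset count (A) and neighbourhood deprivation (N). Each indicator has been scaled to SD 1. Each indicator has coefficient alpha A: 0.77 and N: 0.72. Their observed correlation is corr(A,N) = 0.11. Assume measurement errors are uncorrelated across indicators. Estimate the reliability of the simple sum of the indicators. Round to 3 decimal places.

Var(A+N) = 2 + 2·[0.11] = 2 + 0.22 = 2.22.
Because errors are independent across components, Cov(Tᵢ,Tⱼ) = Cov(Xᵢ,Xⱼ); the off-diagonal part of the true-score variance is the same as above.
True-score variance = [0.77 + 0.72] + 0.22 = 1.49 + 0.22 = 1.71.
Reliability = 1.71 / 2.22 = 0.770.

0.770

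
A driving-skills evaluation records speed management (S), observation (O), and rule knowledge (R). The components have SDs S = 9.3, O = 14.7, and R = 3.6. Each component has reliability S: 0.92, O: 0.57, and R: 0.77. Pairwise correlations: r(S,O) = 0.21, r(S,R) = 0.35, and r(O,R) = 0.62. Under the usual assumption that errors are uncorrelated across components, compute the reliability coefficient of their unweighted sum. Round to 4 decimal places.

0.7775

Var(S+O+R) = 9.3² + 14.7² + 3.6² + 2·[9.3·14.7·0.21 + 9.3·3.6·0.35 + 14.7·3.6·0.62] = 315.54 + 146.475 = 462.015.
Under uncorrelated errors the observed covariances equal the true-score covariances, so only the own-variance terms attenuate.
True-score variance = [9.3²·0.92 + 14.7²·0.57 + 3.6²·0.77] + 146.475 = 212.721 + 146.475 = 359.196.
Reliability = 359.196 / 462.015 = 0.7775.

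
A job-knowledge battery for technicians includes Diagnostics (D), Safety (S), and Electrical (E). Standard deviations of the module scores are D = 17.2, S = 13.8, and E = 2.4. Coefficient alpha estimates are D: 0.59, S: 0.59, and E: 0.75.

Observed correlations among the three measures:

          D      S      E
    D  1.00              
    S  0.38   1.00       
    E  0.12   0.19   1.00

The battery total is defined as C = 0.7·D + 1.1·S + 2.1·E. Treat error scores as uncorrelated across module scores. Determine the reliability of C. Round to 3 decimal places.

Var(C) = 0.7²·17.2² + 1.1²·13.8² + 2.1²·2.4² + 2·[0.77·17.2·13.8·0.38 + 1.47·17.2·2.4·0.12 + 2.31·13.8·2.4·0.19] = 400.796 + 182.539 = 583.335.
Under uncorrelated errors the observed covariances equal the true-score covariances, so only the own-variance terms attenuate.
True-score variance = [0.7²·17.2²·0.59 + 1.1²·13.8²·0.59 + 2.1²·2.4²·0.75] + 182.539 = 240.534 + 182.539 = 423.073.
Reliability = 423.073 / 583.335 = 0.725.

0.725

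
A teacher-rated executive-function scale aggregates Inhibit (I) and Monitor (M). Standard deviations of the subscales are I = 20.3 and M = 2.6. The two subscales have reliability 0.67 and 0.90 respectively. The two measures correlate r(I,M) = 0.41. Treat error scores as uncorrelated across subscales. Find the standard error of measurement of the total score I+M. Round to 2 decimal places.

11.69

Var(total) = 418.85 + 43.2796 = 462.13.
True-score variance = 282.184 + 43.2796 = 325.464, so reliability = 0.7043.
Error variance = 462.13 − 325.464 = 136.666; SEM = √136.666 = 11.69.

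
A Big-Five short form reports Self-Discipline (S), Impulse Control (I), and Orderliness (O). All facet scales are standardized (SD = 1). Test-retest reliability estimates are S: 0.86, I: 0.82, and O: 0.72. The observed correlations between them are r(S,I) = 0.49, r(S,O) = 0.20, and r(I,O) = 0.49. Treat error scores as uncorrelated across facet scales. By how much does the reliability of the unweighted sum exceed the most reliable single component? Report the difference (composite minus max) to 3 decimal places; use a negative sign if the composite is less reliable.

Var(sum) = 3 + 2.36 = 5.36; true-score variance = 2.4 + 2.36 = 4.76; composite reliability = 0.8881.
Max component reliability = 0.8600.
Difference = 0.8881 − 0.8600 = 0.028.

0.028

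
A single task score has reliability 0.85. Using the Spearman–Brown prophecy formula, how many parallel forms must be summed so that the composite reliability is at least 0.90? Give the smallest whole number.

k ≥ ρ*(1−ρ₁)/(ρ₁(1−ρ*)) = 0.90·0.15 / (0.85·0.10) = 1.588.
Smallest integer k = 2.

2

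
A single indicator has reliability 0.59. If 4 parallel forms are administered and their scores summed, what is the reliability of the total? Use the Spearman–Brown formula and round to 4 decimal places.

ρ_k = kρ / (1 + (k−1)ρ) = 4·0.59 / (1 + 3·0.59) = 2.360 / 2.770 = 0.8520.

0.8520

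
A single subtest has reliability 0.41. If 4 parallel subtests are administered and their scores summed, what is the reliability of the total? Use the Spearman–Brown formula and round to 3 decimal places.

ρ_k = kρ / (1 + (k−1)ρ) = 4·0.41 / (1 + 3·0.41) = 1.640 / 2.230 = 0.735.

0.735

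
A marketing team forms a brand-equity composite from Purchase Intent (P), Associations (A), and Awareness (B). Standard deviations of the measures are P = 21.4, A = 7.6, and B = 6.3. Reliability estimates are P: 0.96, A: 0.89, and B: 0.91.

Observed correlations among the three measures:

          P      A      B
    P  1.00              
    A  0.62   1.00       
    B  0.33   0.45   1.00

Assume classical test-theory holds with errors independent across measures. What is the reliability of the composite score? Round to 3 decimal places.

0.968

Var(P+A+B) = 21.4² + 7.6² + 6.3² + 2·[21.4·7.6·0.62 + 21.4·6.3·0.33 + 7.6·6.3·0.45] = 555.41 + 333.747 = 889.157.
With uncorrelated errors the cross-covariances are all true-score covariance, so they carry over unchanged; only the diagonal terms shrink to ρᵢσᵢ².
True-score variance = [21.4²·0.96 + 7.6²·0.89 + 6.3²·0.91] + 333.747 = 527.166 + 333.747 = 860.913.
Reliability = 860.913 / 889.157 = 0.968.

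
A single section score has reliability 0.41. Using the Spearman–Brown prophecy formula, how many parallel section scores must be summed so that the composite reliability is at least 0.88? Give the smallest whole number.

k ≥ ρ*(1−ρ₁)/(ρ₁(1−ρ*)) = 0.88·0.59 / (0.41·0.12) = 10.553.
Smallest integer k = 11.

11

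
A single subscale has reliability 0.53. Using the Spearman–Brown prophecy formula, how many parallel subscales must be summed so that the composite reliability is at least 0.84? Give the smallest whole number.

5

k ≥ ρ*(1−ρ₁)/(ρ₁(1−ρ*)) = 0.84·0.47 / (0.53·0.16) = 4.656.
Smallest integer k = 5.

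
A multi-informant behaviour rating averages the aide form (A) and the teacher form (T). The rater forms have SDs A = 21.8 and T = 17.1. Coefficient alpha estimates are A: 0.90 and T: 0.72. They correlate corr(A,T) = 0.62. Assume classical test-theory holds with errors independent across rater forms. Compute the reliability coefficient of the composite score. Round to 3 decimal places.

Var(A+T) = 21.8² + 17.1² + 2·[21.8·17.1·0.62] = 767.65 + 462.247 = 1229.9.
Under uncorrelated errors the observed covariances equal the true-score covariances, so only the own-variance terms attenuate.
True-score variance = [21.8²·0.90 + 17.1²·0.72] + 462.247 = 638.251 + 462.247 = 1100.5.
Reliability = 1100.5 / 1229.9 = 0.895.

0.895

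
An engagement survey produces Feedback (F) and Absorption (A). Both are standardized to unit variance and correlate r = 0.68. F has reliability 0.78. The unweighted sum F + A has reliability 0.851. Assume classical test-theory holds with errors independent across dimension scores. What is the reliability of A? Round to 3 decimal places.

Var(F+A) = 2 + 2·0.68 = 3.360.
True-score variance = ρ_F + ρ_A + 2·0.68, so 0.851 = (0.78 + ρ_A + 1.36) / 3.360.
ρ_A = 0.851·3.360 − 0.78 − 1.36 = 0.719.

0.719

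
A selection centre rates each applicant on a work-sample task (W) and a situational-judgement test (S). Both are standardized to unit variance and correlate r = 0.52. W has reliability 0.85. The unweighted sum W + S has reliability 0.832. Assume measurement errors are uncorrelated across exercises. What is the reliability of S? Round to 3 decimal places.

0.639

Var(W+S) = 2 + 2·0.52 = 3.040.
True-score variance = ρ_W + ρ_S + 2·0.52, so 0.832 = (0.85 + ρ_S + 1.04) / 3.040.
ρ_S = 0.832·3.040 − 0.85 − 1.04 = 0.639.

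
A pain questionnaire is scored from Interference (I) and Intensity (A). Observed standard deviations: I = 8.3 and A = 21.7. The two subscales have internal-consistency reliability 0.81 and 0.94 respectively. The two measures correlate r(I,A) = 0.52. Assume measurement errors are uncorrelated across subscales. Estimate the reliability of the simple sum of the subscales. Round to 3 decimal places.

0.943

Var(I+A) = 8.3² + 21.7² + 2·[8.3·21.7·0.52] = 539.78 + 187.314 = 727.094.
Because errors are independent across components, Cov(Tᵢ,Tⱼ) = Cov(Xᵢ,Xⱼ); the off-diagonal part of the true-score variance is the same as above.
True-score variance = [8.3²·0.81 + 21.7²·0.94] + 187.314 = 498.438 + 187.314 = 685.752.
Reliability = 685.752 / 727.094 = 0.943.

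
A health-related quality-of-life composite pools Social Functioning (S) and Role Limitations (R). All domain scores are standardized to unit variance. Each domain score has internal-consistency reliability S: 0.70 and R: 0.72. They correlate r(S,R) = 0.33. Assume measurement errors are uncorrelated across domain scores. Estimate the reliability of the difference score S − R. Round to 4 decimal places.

Var(S−R) = 1 + 1 − 2·0.33 = 2 − 0.66 = 1.34.
Under uncorrelated errors the observed covariances equal the true-score covariances, so only the own-variance terms attenuate.
True-score variance = [0.70 + 0.72] − 0.66 = 1.42 − 0.66 = 0.76.
Reliability = 0.76 / 1.34 = 0.5672.

0.5672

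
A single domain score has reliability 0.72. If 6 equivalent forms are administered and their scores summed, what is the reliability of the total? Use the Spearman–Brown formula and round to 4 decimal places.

ρ_k = kρ / (1 + (k−1)ρ) = 6·0.72 / (1 + 5·0.72) = 4.320 / 4.600 = 0.9391.

0.9391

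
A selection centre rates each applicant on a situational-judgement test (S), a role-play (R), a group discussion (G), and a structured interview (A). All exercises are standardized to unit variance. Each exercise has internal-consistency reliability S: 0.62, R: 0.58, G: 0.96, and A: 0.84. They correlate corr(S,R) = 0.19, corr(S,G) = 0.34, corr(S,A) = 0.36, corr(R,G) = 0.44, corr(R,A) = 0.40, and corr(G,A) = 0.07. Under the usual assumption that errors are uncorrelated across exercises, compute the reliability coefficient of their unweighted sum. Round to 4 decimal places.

0.8684

Var(S+R+G+A) = 4 + 2·[0.19 + 0.34 + 0.36 + 0.44 + 0.40 + 0.07] = 4 + 3.6 = 7.6.
With uncorrelated errors the cross-covariances are all true-score covariance, so they carry over unchanged; only the diagonal terms shrink to ρᵢσᵢ².
True-score variance = [0.62 + 0.58 + 0.96 + 0.84] + 3.6 = 3 + 3.6 = 6.6.
Reliability = 6.6 / 7.6 = 0.8684.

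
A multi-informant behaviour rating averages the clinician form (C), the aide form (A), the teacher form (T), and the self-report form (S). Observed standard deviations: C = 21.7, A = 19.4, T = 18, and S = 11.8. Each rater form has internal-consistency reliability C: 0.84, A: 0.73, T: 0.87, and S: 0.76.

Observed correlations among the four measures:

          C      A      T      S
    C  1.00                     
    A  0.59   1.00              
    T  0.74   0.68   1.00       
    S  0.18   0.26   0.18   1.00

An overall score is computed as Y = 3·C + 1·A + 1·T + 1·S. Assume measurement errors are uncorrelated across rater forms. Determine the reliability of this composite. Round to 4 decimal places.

Var(Y) = 3²·21.7² + 19.4² + 18² + 11.8² + 2·[3·21.7·19.4·0.59 + 3·21.7·18·0.74 + 3·21.7·11.8·0.18 + 19.4·18·0.68 + 19.4·11.8·0.26 + 18·11.8·0.18] = 5077.61 + 4171.49 = 9249.1.
Under uncorrelated errors the observed covariances equal the true-score covariances, so only the own-variance terms attenuate.
True-score variance = [3²·21.7²·0.84 + 19.4²·0.73 + 18²·0.87 + 11.8²·0.76] + 4171.49 = 4222.37 + 4171.49 = 8393.87.
Reliability = 8393.87 / 9249.1 = 0.9075.

0.9075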